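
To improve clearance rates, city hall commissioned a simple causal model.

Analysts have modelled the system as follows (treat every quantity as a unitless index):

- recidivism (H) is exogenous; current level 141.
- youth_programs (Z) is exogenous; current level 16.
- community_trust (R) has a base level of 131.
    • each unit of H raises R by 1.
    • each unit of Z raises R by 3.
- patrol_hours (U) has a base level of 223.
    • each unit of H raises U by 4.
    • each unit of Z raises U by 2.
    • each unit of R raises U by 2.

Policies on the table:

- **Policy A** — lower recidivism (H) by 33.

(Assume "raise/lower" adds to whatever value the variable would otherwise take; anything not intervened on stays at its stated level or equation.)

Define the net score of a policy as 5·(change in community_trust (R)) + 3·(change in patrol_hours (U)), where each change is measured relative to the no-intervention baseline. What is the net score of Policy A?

-759

Baseline:
  H = 141
  Z = 16
  R = 131 + 141 + 3·16 = 320
  U = 223 + 4·141 + 2·16 + 2·320 = 1459
Policy A (H − 33):
  H = 141 − 33 = 108
  Z = 16
  R = 131 + 108 + 3·16 = 287
  U = 223 + 4·108 + 2·16 + 2·287 = 1261
ΔR = 287 − 320 = -33; ΔU = 1261 − 1459 = -198
Score = 5·(-33) + 3·(-198) = -759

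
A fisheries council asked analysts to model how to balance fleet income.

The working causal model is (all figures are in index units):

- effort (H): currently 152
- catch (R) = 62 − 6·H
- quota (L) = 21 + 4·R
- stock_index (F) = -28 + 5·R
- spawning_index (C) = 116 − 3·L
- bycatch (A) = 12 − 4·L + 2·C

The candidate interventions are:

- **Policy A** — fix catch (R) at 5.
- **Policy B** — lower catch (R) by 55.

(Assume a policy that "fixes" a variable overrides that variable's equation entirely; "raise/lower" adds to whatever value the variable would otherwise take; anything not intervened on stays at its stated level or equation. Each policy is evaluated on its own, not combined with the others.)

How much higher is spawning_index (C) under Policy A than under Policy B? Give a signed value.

-10920

Policy A (R := 5):
  H = 152
  R = 5
  L = 21 + 4·5 = 41
  C = 116 − 3·41 = -7
Policy B (R − 55):
  H = 152
  R = 62 − 6·152 (−55 from intervention) = -905
  L = 21 + 4·(-905) = -3599
  C = 116 − 3·(-3599) = 10913
C: -7 − 10913 = -10920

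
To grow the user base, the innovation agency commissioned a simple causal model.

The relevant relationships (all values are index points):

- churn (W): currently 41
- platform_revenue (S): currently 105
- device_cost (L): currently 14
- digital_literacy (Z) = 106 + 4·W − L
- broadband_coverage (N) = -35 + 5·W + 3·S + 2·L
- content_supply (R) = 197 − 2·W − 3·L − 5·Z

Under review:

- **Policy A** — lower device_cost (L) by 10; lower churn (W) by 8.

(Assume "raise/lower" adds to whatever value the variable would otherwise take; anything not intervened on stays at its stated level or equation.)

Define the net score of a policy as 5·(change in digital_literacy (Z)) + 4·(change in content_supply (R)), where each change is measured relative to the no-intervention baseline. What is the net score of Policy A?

514

Baseline:
  W = 41
  L = 14
  Z = 106 + 4·41 − 14 = 256
  R = 197 − 2·41 − 3·14 − 5·256 = -1207
Policy A (L − 10, W − 8):
  W = 41 − 8 = 33
  L = 14 − 10 = 4
  Z = 106 + 4·33 − 4 = 234
  R = 197 − 2·33 − 3·4 − 5·234 = -1051
ΔZ = 234 − 256 = -22; ΔR = -1051 − (-1207) = 156
Score = 5·(-22) + 4·156 = 514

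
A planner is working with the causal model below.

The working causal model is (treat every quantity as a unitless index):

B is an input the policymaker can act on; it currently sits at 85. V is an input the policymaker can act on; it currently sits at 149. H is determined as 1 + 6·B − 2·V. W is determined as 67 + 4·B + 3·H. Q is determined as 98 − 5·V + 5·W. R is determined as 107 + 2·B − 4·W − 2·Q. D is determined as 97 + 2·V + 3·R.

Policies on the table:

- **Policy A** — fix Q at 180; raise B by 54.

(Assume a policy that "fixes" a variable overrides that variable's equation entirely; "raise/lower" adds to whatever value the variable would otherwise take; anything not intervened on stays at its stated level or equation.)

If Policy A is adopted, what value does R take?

-8911

Policy A (Q := 180, B + 54):
  B = 85 + 54 = 139
  V = 149
  H = 1 + 6·139 − 2·149 = 537
  W = 67 + 4·139 + 3·537 = 2234
  Q = 180
  R = 107 + 2·139 − 4·2234 − 2·180 = -8911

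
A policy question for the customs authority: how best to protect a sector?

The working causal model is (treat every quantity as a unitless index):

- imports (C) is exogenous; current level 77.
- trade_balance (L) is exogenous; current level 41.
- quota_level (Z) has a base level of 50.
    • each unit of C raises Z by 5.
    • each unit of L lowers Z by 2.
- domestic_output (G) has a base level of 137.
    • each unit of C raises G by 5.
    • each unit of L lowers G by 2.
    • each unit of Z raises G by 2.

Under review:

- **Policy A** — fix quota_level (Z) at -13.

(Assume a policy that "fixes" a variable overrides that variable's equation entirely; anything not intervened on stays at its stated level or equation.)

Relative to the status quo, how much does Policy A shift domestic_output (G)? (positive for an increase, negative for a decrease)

-732

Baseline:
  C = 77
  L = 41
  Z = 50 + 5·77 − 2·41 = 353
  G = 137 + 5·77 − 2·41 + 2·353 = 1146
Policy A (Z := -13):
  C = 77
  L = 41
  Z = -13
  G = 137 + 5·77 − 2·41 + 2·(-13) = 414
Change in G: 414 − 1146 = -732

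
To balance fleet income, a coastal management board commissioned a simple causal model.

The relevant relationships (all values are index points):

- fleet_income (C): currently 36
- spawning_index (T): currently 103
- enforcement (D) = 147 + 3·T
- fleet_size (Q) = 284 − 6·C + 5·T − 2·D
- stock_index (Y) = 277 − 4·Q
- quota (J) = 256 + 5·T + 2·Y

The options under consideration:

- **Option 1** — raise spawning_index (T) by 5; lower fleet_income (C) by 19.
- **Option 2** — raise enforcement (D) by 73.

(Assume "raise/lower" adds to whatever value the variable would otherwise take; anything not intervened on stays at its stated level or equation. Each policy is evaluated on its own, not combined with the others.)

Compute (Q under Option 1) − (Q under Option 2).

255

Option 1 (T + 5, C − 19):
  C = 36 − 19 = 17
  T = 103 + 5 = 108
  D = 147 + 3·108 = 471
  Q = 284 − 6·17 + 5·108 − 2·471 = -220
Option 2 (D + 73):
  C = 36
  T = 103
  D = 147 + 3·103 (+73 from intervention) = 529
  Q = 284 − 6·36 + 5·103 − 2·529 = -475
Q: -220 − (-475) = 255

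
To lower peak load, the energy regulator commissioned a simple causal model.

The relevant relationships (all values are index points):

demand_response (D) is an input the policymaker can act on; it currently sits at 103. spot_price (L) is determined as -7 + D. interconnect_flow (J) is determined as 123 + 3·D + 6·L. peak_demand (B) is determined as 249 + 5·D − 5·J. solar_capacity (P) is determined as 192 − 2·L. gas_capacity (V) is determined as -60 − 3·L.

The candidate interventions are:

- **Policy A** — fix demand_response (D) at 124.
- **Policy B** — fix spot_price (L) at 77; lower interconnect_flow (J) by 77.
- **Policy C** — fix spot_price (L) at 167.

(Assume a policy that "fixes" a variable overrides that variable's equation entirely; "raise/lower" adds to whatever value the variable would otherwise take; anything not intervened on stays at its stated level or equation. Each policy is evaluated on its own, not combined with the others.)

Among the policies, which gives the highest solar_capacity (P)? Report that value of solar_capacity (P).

38

Policy A (D := 124):
  D = 124
  L = -7 + 124 = 117
  P = 192 − 2·117 = -42
Policy B (L := 77, J − 77):
  D = 103
  L = 77
  P = 192 − 2·77 = 38
Policy C (L := 167):
  D = 103
  L = 167
  P = 192 − 2·167 = -142
Comparing — Policy A: P=-42, Policy B: P=38, Policy C: P=-142. Highest is 38 (Policy B).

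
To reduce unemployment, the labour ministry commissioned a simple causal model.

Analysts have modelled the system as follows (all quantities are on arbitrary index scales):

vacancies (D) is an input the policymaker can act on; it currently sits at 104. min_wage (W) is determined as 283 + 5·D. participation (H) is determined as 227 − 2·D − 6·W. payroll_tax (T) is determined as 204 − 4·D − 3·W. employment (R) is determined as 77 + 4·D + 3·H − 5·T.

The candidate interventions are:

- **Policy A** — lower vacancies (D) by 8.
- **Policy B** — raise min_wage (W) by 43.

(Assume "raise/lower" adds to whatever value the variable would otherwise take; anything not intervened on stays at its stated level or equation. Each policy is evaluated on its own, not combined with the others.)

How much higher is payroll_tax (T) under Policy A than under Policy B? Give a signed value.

281

Policy A (D − 8):
  D = 104 − 8 = 96
  W = 283 + 5·96 = 763
  T = 204 − 4·96 − 3·763 = -2469
Policy B (W + 43):
  D = 104
  W = 283 + 5·104 (+43 from intervention) = 846
  T = 204 − 4·104 − 3·846 = -2750
T: -2469 − (-2750) = 281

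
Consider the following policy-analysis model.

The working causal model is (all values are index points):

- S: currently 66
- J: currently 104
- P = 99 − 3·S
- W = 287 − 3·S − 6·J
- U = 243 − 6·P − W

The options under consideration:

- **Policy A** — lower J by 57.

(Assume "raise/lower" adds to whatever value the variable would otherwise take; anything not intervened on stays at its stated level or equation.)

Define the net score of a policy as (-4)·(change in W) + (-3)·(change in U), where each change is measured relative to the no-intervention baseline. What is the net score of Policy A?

Baseline:
  S = 66
  J = 104
  P = 99 − 3·66 = -99
  W = 287 − 3·66 − 6·104 = -535
  U = 243 − 6·(-99) − (-535) = 1372
Policy A (J − 57):
  S = 66
  J = 104 − 57 = 47
  P = 99 − 3·66 = -99
  W = 287 − 3·66 − 6·47 = -193
  U = 243 − 6·(-99) − (-193) = 1030
ΔW = -193 − (-535) = 342; ΔU = 1030 − 1372 = -342
Score = (-4)·342 + (-3)·(-342) = -342

-342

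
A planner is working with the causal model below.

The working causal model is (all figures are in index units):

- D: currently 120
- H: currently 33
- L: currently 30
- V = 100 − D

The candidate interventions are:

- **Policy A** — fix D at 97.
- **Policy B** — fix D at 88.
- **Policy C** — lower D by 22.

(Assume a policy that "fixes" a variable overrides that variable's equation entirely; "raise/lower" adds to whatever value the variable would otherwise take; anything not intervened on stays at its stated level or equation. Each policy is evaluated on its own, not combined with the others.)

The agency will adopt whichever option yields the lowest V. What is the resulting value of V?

Policy A (D := 97):
  D = 97
  V = 100 − 97 = 3
Policy B (D := 88):
  D = 88
  V = 100 − 88 = 12
Policy C (D − 22):
  D = 120 − 22 = 98
  V = 100 − 98 = 2
Comparing — Policy A: V=3, Policy B: V=12, Policy C: V=2. Lowest is 2 (Policy C).

2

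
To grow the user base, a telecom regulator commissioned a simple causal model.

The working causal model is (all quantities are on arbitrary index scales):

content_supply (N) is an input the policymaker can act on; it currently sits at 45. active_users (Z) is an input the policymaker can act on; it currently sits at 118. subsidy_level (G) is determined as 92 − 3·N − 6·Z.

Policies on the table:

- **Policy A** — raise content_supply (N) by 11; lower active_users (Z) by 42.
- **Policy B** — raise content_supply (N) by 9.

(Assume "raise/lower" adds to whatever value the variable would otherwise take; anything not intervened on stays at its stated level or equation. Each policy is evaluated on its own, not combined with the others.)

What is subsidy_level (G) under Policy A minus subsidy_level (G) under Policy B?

246

Policy A (N + 11, Z − 42):
  N = 45 + 11 = 56
  Z = 118 − 42 = 76
  G = 92 − 3·56 − 6·76 = -532
Policy B (N + 9):
  N = 45 + 9 = 54
  Z = 118
  G = 92 − 3·54 − 6·118 = -778
G: -532 − (-778) = 246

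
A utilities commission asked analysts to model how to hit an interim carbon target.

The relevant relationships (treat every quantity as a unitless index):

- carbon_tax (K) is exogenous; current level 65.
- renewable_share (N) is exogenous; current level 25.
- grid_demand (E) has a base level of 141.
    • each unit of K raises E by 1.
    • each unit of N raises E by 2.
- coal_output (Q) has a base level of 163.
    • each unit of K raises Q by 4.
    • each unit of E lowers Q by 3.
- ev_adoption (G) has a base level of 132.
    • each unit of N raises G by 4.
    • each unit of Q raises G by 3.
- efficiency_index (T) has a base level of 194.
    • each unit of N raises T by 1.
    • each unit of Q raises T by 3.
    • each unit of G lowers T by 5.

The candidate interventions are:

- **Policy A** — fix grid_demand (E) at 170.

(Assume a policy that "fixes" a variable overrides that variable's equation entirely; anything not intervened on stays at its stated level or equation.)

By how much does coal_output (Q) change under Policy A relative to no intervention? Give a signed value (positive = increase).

258

Baseline:
  K = 65
  N = 25
  E = 141 + 65 + 2·25 = 256
  Q = 163 + 4·65 − 3·256 = -345
Policy A (E := 170):
  K = 65
  N = 25
  E = 170
  Q = 163 + 4·65 − 3·170 = -87
Change in Q: -87 − (-345) = 258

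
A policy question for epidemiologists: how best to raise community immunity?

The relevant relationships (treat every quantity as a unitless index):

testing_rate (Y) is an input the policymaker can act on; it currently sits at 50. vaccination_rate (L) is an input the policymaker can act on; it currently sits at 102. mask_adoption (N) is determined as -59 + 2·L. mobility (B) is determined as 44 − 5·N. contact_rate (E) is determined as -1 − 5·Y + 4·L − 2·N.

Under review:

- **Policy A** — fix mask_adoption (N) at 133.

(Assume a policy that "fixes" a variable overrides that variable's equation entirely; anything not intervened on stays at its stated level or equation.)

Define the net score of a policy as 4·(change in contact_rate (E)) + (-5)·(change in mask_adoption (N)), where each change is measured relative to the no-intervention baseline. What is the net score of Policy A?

Baseline:
  Y = 50
  L = 102
  N = -59 + 2·102 = 145
  E = -1 − 5·50 + 4·102 − 2·145 = -133
Policy A (N := 133):
  Y = 50
  L = 102
  N = 133
  E = -1 − 5·50 + 4·102 − 2·133 = -109
ΔE = -109 − (-133) = 24; ΔN = 133 − 145 = -12
Score = 4·24 + (-5)·(-12) = 156

156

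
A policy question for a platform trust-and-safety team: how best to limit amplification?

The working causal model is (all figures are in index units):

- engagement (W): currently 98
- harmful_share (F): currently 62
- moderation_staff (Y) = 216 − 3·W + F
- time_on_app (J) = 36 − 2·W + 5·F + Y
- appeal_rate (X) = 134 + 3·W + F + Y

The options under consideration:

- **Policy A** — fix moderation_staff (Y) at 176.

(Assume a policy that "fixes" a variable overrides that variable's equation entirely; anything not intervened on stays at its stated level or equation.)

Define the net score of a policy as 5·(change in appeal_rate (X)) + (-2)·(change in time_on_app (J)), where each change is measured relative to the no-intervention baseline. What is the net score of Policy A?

Baseline:
  W = 98
  F = 62
  Y = 216 − 3·98 + 62 = -16
  J = 36 − 2·98 + 5·62 + (-16) = 134
  X = 134 + 3·98 + 62 + (-16) = 474
Policy A (Y := 176):
  W = 98
  F = 62
  Y = 176
  J = 36 − 2·98 + 5·62 + 176 = 326
  X = 134 + 3·98 + 62 + 176 = 666
ΔX = 666 − 474 = 192; ΔJ = 326 − 134 = 192
Score = 5·192 + (-2)·192 = 576

576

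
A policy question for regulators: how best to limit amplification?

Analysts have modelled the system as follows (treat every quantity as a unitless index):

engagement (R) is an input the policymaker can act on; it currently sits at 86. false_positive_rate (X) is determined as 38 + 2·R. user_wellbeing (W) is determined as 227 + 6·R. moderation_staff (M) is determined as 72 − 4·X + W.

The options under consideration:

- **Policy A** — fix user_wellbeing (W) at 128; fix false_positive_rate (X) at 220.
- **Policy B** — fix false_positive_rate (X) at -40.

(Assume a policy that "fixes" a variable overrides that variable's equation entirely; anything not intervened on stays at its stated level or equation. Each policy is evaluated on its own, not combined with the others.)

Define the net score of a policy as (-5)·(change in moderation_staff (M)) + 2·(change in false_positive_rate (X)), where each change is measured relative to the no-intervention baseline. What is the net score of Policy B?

-5500

Baseline:
  R = 86
  X = 38 + 2·86 = 210
  W = 227 + 6·86 = 743
  M = 72 − 4·210 + 743 = -25
Policy B (X := -40):
  R = 86
  X = -40
  W = 227 + 6·86 = 743
  M = 72 − 4·(-40) + 743 = 975
ΔM = 975 − (-25) = 1000; ΔX = -40 − 210 = -250
Score = (-5)·1000 + 2·(-250) = -5500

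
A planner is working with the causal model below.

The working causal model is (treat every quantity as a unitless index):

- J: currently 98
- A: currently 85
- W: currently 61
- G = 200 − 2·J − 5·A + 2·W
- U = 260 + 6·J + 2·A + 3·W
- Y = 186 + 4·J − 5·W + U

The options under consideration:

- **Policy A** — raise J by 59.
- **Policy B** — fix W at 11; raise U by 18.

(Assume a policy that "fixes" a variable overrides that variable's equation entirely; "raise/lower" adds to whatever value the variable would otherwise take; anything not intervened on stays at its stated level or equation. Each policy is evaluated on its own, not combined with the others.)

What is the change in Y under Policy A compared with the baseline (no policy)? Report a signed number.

Baseline:
  J = 98
  A = 85
  W = 61
  U = 260 + 6·98 + 2·85 + 3·61 = 1201
  Y = 186 + 4·98 − 5·61 + 1201 = 1474
Policy A (J + 59):
  J = 98 + 59 = 157
  A = 85
  W = 61
  U = 260 + 6·157 + 2·85 + 3·61 = 1555
  Y = 186 + 4·157 − 5·61 + 1555 = 2064
Change in Y: 2064 − 1474 = 590

590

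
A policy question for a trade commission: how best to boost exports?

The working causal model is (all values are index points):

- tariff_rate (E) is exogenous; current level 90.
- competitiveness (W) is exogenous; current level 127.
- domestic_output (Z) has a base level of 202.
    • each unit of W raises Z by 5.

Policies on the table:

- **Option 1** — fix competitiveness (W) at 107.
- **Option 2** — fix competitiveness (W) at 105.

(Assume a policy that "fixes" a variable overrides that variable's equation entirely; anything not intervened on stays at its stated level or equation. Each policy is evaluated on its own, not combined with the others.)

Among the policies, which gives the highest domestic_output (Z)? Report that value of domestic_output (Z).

737

Option 1 (W := 107):
  W = 107
  Z = 202 + 5·107 = 737
Option 2 (W := 105):
  W = 105
  Z = 202 + 5·105 = 727
Comparing — Option 1: Z=737, Option 2: Z=727. Highest is 737 (Option 1).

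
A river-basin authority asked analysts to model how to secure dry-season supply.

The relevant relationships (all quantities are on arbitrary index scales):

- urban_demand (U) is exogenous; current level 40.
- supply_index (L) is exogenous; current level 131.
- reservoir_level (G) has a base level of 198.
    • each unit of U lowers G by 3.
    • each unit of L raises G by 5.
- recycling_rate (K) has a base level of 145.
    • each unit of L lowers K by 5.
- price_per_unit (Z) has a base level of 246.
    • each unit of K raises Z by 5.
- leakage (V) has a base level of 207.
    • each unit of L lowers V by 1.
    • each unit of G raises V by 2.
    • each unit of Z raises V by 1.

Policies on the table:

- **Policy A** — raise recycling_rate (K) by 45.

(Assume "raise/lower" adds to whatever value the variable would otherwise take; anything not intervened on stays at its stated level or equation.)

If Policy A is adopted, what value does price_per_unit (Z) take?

-2079

Policy A (K + 45):
  L = 131
  K = 145 − 5·131 (+45 from intervention) = -465
  Z = 246 + 5·(-465) = -2079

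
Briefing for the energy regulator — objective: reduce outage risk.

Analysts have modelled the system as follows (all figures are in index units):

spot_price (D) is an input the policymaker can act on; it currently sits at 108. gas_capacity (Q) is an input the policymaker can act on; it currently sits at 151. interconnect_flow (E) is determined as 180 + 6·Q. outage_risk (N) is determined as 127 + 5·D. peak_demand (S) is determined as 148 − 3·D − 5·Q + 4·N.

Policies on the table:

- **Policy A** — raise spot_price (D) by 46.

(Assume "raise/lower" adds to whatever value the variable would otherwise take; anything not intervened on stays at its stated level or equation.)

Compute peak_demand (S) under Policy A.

2519

Policy A (D + 46):
  D = 108 + 46 = 154
  Q = 151
  N = 127 + 5·154 = 897
  S = 148 − 3·154 − 5·151 + 4·897 = 2519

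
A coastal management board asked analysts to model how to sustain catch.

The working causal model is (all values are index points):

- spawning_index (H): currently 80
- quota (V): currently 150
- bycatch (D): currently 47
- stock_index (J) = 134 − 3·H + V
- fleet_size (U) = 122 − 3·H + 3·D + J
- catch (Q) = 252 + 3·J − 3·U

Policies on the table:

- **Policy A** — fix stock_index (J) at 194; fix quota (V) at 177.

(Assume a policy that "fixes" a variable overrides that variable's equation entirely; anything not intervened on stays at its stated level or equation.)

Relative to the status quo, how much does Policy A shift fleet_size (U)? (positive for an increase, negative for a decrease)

150

Baseline:
  H = 80
  V = 150
  D = 47
  J = 134 − 3·80 + 150 = 44
  U = 122 − 3·80 + 3·47 + 44 = 67
Policy A (J := 194, V := 177):
  H = 80
  V = 177
  D = 47
  J = 194
  U = 122 − 3·80 + 3·47 + 194 = 217
Change in U: 217 − 67 = 150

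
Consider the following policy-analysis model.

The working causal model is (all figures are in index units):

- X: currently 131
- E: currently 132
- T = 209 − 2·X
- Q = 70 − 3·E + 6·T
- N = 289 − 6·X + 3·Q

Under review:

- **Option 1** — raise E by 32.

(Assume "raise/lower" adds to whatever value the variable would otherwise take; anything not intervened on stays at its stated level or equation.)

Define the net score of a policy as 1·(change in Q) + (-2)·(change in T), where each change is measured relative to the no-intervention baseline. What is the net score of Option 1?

-96

Baseline:
  X = 131
  E = 132
  T = 209 − 2·131 = -53
  Q = 70 − 3·132 + 6·(-53) = -644
Option 1 (E + 32):
  X = 131
  E = 132 + 32 = 164
  T = 209 − 2·131 = -53
  Q = 70 − 3·164 + 6·(-53) = -740
ΔQ = -740 − (-644) = -96; ΔT = -53 − (-53) = 0
Score = 1·(-96) + (-2)·0 = -96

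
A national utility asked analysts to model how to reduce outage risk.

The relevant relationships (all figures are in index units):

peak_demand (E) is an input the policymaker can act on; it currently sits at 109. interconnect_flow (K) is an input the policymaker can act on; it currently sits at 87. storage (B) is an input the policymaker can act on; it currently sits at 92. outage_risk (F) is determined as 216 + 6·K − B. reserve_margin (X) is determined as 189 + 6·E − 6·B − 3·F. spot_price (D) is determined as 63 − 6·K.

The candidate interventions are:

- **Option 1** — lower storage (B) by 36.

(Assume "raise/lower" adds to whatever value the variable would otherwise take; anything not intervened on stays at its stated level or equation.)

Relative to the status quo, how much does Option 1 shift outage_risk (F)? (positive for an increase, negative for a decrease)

36

Baseline:
  K = 87
  B = 92
  F = 216 + 6·87 − 92 = 646
Option 1 (B − 36):
  K = 87
  B = 92 − 36 = 56
  F = 216 + 6·87 − 56 = 682
Change in F: 682 − 646 = 36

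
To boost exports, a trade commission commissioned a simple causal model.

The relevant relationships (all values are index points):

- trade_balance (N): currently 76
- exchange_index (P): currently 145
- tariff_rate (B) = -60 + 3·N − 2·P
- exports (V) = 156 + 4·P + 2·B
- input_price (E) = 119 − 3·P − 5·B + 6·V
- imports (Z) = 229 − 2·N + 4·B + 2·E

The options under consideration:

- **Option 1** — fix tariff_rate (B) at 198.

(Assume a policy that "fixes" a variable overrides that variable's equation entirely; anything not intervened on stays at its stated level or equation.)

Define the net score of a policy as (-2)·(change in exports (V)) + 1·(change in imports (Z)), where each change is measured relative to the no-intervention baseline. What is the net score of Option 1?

Baseline:
  N = 76
  P = 145
  B = -60 + 3·76 − 2·145 = -122
  V = 156 + 4·145 + 2·(-122) = 492
  E = 119 − 3·145 − 5·(-122) + 6·492 = 3246
  Z = 229 − 2·76 + 4·(-122) + 2·3246 = 6081
Option 1 (B := 198):
  N = 76
  P = 145
  B = 198
  V = 156 + 4·145 + 2·198 = 1132
  E = 119 − 3·145 − 5·198 + 6·1132 = 5486
  Z = 229 − 2·76 + 4·198 + 2·5486 = 11841
ΔV = 1132 − 492 = 640; ΔZ = 11841 − 6081 = 5760
Score = (-2)·640 + 1·5760 = 4480

4480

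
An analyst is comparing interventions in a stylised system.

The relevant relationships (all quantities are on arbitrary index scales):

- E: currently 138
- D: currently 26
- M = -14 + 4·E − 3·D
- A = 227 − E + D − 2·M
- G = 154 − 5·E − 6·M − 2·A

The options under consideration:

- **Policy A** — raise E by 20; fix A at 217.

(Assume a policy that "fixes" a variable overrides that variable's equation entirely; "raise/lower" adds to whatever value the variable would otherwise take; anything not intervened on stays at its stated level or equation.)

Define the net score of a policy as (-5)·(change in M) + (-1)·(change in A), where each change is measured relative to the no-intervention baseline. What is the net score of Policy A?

Baseline:
  E = 138
  D = 26
  M = -14 + 4·138 − 3·26 = 460
  A = 227 − 138 + 26 − 2·460 = -805
Policy A (E + 20, A := 217):
  E = 138 + 20 = 158
  D = 26
  M = -14 + 4·158 − 3·26 = 540
  A = 217
ΔM = 540 − 460 = 80; ΔA = 217 − (-805) = 1022
Score = (-5)·80 + (-1)·1022 = -1422

-1422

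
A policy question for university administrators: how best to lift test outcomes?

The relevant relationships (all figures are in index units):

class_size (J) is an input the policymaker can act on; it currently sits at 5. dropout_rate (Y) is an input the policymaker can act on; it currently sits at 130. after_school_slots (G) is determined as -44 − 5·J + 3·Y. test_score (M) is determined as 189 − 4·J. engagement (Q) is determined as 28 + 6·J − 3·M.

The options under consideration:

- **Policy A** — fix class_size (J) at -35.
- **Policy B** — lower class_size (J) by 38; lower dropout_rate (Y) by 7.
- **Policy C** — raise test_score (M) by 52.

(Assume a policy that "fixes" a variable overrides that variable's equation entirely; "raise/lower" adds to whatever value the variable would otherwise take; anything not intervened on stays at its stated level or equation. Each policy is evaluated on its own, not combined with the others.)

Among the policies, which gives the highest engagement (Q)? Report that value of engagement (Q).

Policy A (J := -35):
  J = -35
  M = 189 − 4·(-35) = 329
  Q = 28 + 6·(-35) − 3·329 = -1169
Policy B (J − 38, Y − 7):
  J = 5 − 38 = -33
  M = 189 − 4·(-33) = 321
  Q = 28 + 6·(-33) − 3·321 = -1133
Policy C (M + 52):
  J = 5
  M = 189 − 4·5 (+52 from intervention) = 221
  Q = 28 + 6·5 − 3·221 = -605
Comparing — Policy A: Q=-1169, Policy B: Q=-1133, Policy C: Q=-605. Highest is -605 (Policy C).

-605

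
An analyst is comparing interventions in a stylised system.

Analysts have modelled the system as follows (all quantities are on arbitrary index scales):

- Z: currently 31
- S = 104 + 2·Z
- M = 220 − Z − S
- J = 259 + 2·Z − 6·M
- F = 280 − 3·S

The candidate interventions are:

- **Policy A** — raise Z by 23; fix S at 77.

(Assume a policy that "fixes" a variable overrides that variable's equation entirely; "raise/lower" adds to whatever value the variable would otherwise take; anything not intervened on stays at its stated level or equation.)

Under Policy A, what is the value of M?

Policy A (Z + 23, S := 77):
  Z = 31 + 23 = 54
  S = 77
  M = 220 − 54 − 77 = 89

89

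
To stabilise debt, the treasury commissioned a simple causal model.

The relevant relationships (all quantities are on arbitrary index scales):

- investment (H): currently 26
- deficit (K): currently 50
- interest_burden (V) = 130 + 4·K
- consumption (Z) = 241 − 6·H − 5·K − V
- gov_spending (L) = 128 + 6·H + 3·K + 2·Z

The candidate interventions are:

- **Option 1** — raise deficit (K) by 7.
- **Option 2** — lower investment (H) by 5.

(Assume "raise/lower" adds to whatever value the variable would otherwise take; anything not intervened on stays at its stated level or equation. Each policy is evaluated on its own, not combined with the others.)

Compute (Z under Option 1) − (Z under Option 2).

-93

Option 1 (K + 7):
  H = 26
  K = 50 + 7 = 57
  V = 130 + 4·57 = 358
  Z = 241 − 6·26 − 5·57 − 358 = -558
Option 2 (H − 5):
  H = 26 − 5 = 21
  K = 50
  V = 130 + 4·50 = 330
  Z = 241 − 6·21 − 5·50 − 330 = -465
Z: -558 − (-465) = -93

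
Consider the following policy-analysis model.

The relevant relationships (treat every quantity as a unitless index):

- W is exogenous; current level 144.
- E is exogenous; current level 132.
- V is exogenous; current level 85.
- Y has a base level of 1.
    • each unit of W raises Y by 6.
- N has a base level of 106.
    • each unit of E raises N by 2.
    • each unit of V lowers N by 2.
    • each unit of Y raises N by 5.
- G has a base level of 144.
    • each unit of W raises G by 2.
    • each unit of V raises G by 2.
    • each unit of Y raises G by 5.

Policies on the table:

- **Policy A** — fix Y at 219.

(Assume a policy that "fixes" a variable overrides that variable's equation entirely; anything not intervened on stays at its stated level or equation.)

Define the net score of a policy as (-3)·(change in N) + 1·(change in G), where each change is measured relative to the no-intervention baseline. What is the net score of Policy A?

Baseline:
  W = 144
  E = 132
  V = 85
  Y = 1 + 6·144 = 865
  N = 106 + 2·132 − 2·85 + 5·865 = 4525
  G = 144 + 2·144 + 2·85 + 5·865 = 4927
Policy A (Y := 219):
  W = 144
  E = 132
  V = 85
  Y = 219
  N = 106 + 2·132 − 2·85 + 5·219 = 1295
  G = 144 + 2·144 + 2·85 + 5·219 = 1697
ΔN = 1295 − 4525 = -3230; ΔG = 1697 − 4927 = -3230
Score = (-3)·(-3230) + 1·(-3230) = 6460

6460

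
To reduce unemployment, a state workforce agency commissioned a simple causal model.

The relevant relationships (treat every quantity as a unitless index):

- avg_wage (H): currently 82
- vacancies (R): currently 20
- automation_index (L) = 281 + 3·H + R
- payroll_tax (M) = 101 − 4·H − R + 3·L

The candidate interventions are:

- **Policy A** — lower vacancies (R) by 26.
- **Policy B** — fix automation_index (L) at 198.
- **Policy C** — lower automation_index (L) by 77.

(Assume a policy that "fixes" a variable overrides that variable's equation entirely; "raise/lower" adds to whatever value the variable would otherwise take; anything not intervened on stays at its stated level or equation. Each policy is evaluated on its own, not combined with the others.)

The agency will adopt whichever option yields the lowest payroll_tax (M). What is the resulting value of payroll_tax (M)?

347

Policy A (R − 26):
  H = 82
  R = 20 − 26 = -6
  L = 281 + 3·82 + (-6) = 521
  M = 101 − 4·82 − (-6) + 3·521 = 1342
Policy B (L := 198):
  H = 82
  R = 20
  L = 198
  M = 101 − 4·82 − 20 + 3·198 = 347
Policy C (L − 77):
  H = 82
  R = 20
  L = 281 + 3·82 + 20 (−77 from intervention) = 470
  M = 101 − 4·82 − 20 + 3·470 = 1163
Comparing — Policy A: M=1342, Policy B: M=347, Policy C: M=1163. Lowest is 347 (Policy B).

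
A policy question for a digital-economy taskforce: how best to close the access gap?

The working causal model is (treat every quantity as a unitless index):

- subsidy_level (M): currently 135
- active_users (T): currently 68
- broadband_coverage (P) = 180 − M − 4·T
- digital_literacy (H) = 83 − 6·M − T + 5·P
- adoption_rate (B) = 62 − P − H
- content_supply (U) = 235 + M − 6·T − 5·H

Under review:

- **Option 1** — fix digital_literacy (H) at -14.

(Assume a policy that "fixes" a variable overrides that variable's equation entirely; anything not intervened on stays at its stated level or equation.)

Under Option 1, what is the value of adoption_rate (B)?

Option 1 (H := -14):
  M = 135
  T = 68
  P = 180 − 135 − 4·68 = -227
  H = -14
  B = 62 − (-227) − (-14) = 303

303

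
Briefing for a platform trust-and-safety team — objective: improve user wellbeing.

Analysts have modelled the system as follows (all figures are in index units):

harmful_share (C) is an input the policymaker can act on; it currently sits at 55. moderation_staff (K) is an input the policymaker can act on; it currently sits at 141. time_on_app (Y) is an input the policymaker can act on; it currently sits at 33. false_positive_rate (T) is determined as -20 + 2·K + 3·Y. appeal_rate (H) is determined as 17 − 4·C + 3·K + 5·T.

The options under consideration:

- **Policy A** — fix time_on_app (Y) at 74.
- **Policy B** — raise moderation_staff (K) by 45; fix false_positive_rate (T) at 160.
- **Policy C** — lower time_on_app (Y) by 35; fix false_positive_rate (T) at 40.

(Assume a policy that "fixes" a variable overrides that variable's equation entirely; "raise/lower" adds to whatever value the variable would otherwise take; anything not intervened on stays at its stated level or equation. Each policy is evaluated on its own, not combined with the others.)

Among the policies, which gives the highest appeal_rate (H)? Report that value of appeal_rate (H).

Policy A (Y := 74):
  C = 55
  K = 141
  Y = 74
  T = -20 + 2·141 + 3·74 = 484
  H = 17 − 4·55 + 3·141 + 5·484 = 2640
Policy B (K + 45, T := 160):
  C = 55
  K = 141 + 45 = 186
  Y = 33
  T = 160
  H = 17 − 4·55 + 3·186 + 5·160 = 1155
Policy C (Y − 35, T := 40):
  C = 55
  K = 141
  Y = 33 − 35 = -2
  T = 40
  H = 17 − 4·55 + 3·141 + 5·40 = 420
Comparing — Policy A: H=2640, Policy B: H=1155, Policy C: H=420. Highest is 2640 (Policy A).

2640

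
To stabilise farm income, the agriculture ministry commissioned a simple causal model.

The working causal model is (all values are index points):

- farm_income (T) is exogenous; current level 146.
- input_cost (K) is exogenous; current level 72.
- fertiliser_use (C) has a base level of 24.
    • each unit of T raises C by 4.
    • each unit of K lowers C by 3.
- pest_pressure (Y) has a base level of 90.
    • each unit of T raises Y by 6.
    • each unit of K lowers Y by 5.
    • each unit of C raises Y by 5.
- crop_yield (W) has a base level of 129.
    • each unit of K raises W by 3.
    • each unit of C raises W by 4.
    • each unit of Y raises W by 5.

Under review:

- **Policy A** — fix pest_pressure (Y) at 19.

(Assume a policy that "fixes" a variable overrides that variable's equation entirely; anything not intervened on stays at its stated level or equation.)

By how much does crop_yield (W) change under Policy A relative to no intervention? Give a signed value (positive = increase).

-12735

Baseline:
  T = 146
  K = 72
  C = 24 + 4·146 − 3·72 = 392
  Y = 90 + 6·146 − 5·72 + 5·392 = 2566
  W = 129 + 3·72 + 4·392 + 5·2566 = 14743
Policy A (Y := 19):
  T = 146
  K = 72
  C = 24 + 4·146 − 3·72 = 392
  Y = 19
  W = 129 + 3·72 + 4·392 + 5·19 = 2008
Change in W: 2008 − 14743 = -12735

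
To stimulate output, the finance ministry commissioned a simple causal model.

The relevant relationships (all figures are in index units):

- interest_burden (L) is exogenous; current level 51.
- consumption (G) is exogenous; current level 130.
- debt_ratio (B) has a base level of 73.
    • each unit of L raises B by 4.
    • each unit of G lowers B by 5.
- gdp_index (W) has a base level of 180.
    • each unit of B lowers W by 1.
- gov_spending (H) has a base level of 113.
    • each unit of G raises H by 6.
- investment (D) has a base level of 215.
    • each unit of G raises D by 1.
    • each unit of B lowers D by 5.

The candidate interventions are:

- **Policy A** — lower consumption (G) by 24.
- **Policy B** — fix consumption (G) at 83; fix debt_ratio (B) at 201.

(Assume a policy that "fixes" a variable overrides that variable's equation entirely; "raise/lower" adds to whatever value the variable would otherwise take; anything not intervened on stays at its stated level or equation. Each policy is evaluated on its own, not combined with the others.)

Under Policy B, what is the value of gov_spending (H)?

Policy B (G := 83, B := 201):
  G = 83
  H = 113 + 6·83 = 611

611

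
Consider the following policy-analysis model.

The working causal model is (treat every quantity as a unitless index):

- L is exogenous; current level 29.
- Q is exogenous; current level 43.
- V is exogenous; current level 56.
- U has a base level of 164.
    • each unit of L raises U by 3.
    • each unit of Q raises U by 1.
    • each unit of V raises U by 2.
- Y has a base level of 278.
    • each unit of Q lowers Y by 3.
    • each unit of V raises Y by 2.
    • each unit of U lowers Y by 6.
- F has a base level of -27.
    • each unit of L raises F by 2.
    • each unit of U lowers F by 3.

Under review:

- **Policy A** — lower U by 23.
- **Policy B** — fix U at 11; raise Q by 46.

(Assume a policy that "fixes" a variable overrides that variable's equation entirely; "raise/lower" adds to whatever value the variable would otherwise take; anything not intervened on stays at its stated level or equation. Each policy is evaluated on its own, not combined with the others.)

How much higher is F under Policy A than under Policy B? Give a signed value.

-1116

Policy A (U − 23):
  L = 29
  Q = 43
  V = 56
  U = 164 + 3·29 + 43 + 2·56 (−23 from intervention) = 383
  F = -27 + 2·29 − 3·383 = -1118
Policy B (U := 11, Q + 46):
  L = 29
  Q = 43 + 46 = 89
  V = 56
  U = 11
  F = -27 + 2·29 − 3·11 = -2
F: -1118 − (-2) = -1116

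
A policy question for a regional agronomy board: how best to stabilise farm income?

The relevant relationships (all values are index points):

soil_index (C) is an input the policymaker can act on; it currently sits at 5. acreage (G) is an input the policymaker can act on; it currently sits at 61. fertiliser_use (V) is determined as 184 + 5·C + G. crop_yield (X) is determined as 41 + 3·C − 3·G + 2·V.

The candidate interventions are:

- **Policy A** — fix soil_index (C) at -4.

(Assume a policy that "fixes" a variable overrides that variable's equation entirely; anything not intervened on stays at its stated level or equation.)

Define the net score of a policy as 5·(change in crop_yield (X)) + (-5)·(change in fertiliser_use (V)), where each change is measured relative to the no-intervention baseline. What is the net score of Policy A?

Baseline:
  C = 5
  G = 61
  V = 184 + 5·5 + 61 = 270
  X = 41 + 3·5 − 3·61 + 2·270 = 413
Policy A (C := -4):
  C = -4
  G = 61
  V = 184 + 5·(-4) + 61 = 225
  X = 41 + 3·(-4) − 3·61 + 2·225 = 296
ΔX = 296 − 413 = -117; ΔV = 225 − 270 = -45
Score = 5·(-117) + (-5)·(-45) = -360

-360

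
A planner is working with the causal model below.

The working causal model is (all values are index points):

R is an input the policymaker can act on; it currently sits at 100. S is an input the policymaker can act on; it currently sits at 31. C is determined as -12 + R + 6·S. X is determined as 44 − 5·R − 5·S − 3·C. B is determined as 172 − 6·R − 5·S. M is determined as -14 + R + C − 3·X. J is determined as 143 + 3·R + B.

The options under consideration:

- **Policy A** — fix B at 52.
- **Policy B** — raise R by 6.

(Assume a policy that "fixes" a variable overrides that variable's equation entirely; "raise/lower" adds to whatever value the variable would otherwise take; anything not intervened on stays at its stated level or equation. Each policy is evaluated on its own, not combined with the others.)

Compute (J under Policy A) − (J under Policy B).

653

Policy A (B := 52):
  R = 100
  S = 31
  B = 52
  J = 143 + 3·100 + 52 = 495
Policy B (R + 6):
  R = 100 + 6 = 106
  S = 31
  B = 172 − 6·106 − 5·31 = -619
  J = 143 + 3·106 + (-619) = -158
J: 495 − (-158) = 653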